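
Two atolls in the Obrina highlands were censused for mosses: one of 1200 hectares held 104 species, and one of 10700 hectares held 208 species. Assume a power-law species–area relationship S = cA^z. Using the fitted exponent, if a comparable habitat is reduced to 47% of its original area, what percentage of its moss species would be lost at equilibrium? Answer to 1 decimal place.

z = ln(208/104) / ln(10700/1200) = 0.6931 / 2.1879 = 0.3168
S_new/S_old = (A_new/A_old)^z = 0.47^0.3168 = exp(0.3168 × -0.7550) = 0.7873
Fraction lost = 1 − 0.7873 = 0.2127

21.3%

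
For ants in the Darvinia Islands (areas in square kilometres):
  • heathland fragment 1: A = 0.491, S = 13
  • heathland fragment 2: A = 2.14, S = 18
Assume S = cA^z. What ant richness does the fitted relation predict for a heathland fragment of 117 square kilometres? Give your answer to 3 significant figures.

z = ln(18/13) / ln(2.14/0.491) = 0.3254 / 1.4721 = 0.2211
c = 13 / 0.491^0.2211 = 13 / 0.8545 = 15.21
S₃ = 15.21 × 117^0.2211 = 15.21 × 2.865 ≈ 43.59

43.6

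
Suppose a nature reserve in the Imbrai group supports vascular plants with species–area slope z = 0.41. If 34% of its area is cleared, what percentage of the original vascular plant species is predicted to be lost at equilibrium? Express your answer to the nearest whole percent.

S_new/S_old = (A_new/A_old)^z = 0.66^0.41
= exp(0.41 × ln 0.66) = exp(0.41 × -0.4155) = exp(-0.1704) ≈ 0.8434
Fraction lost = 1 − 0.8434 = 0.1566

16%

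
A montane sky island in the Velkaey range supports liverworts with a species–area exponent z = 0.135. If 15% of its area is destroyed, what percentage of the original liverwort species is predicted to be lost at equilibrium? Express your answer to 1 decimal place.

S_new/S_old = (A_new/A_old)^z = 0.85^0.135
= exp(0.135 × ln 0.85) = exp(0.135 × -0.1625) = exp(-0.0219) ≈ 0.9783
Fraction lost = 1 − 0.9783 = 0.0217

2.2%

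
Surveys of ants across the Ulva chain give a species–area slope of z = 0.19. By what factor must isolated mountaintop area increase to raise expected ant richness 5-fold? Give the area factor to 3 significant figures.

(A₂/A₁)^0.19 = 5, so A₂/A₁ = 5^(1/0.19) = 5^5.263
ln(A₂/A₁) = ln 5 / 0.19 = 1.6094 / 0.19 = 8.4707
A₂/A₁ = e^8.4707 ≈ 4773

4770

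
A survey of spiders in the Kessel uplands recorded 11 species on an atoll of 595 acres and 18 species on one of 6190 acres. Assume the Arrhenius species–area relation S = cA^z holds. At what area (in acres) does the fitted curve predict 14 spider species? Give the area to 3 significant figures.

z = ln(18/11) / ln(6190/595) = 0.4925 / 2.3421 = 0.2103
c = 11 / 595^0.2103 = 11 / 3.832 = 2.871
A = (14/2.871)^(1/0.2103) ⇒ ln A = ln(4.877)/0.2103 = 7.5355
A = e^7.5355 ≈ 1873 acres

1870 acres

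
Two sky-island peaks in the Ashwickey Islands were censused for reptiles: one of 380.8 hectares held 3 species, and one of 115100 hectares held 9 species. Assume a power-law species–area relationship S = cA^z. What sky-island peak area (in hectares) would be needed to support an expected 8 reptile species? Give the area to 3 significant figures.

62400 hectares

z = ln(9/3) / ln(115100/380.8) = 1.0986 / 5.7113 = 0.1924
c = 3 / 380.8^0.1924 = 3 / 3.136 = 0.9565
A = (8/0.9565)^(1/0.1924) ⇒ ln A = ln(8.363)/0.1924 = 11.0412
A = e^11.0412 ≈ 62395 hectares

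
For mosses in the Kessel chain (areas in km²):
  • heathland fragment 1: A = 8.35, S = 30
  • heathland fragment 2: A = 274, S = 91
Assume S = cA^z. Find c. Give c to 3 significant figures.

15.3

z = ln(S₂/S₁) / ln(A₂/A₁) = ln(91/30) / ln(274/8.35) = 1.1097 / 3.4909 = 0.3179
c = S₁ / A₁^z = 30 / 8.35^0.3179 = 30 / 1.963 = 15.28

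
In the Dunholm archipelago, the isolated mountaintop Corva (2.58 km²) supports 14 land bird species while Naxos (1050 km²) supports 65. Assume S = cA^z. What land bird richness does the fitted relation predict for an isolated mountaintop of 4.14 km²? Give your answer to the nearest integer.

16

z = ln(65/14) / ln(1050/2.58) = 1.5353 / 6.0088 = 0.2555
c = 14 / 2.58^0.2555 = 14 / 1.274 = 10.99
S₃ = 10.99 × 4.14^0.2555 = 10.99 × 1.438 ≈ 15.8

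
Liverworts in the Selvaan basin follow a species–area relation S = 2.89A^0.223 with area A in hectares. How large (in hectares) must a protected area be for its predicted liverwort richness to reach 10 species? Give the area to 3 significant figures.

262 hectares

10 = 2.89 × A^0.223  ⇒  A^0.223 = 10/2.89 = 3.46
ln A = ln(3.46) / 0.223 = 1.2413 / 0.223 = 5.5665
A = e^5.5665 ≈ 261.5 hectares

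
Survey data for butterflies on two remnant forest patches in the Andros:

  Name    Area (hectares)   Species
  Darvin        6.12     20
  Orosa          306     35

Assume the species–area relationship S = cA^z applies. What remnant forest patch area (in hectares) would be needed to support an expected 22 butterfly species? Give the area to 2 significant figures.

z = ln(35/20) / ln(306/6.12) = 0.5596 / 3.9120 = 0.1431
c = 20 / 6.12^0.1431 = 20 / 1.296 = 15.43
A = (22/15.43)^(1/0.1431) ⇒ ln A = ln(1.425)/0.1431 = 2.4778
A = e^2.4778 ≈ 11.92 hectares

12 hectares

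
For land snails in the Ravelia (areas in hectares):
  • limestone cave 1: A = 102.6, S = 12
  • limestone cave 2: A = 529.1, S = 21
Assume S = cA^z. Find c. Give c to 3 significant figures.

z = ln(S₂/S₁) / ln(A₂/A₁) = ln(21/12) / ln(529.1/102.6) = 0.5596 / 1.6403 = 0.3412
c = S₁ / A₁^z = 12 / 102.6^0.3412 = 12 / 4.854 = 2.472

2.47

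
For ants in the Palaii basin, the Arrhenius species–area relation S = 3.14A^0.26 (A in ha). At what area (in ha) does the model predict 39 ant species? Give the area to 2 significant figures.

16000 ha

39 = 3.14 × A^0.26  ⇒  A^0.26 = 39/3.14 = 12.42
ln A = ln(12.42) / 0.26 = 2.5193 / 0.26 = 9.6898
A = e^9.6898 ≈ 16151 ha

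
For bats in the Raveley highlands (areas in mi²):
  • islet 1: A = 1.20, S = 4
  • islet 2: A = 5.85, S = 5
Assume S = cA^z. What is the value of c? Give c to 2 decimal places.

z = ln(S₂/S₁) / ln(A₂/A₁) = ln(5/4) / ln(5.85/1.2) = 0.2231 / 1.5841 = 0.1409
c = S₁ / A₁^z = 4 / 1.2^0.1409 = 4 / 1.026 = 3.899

3.90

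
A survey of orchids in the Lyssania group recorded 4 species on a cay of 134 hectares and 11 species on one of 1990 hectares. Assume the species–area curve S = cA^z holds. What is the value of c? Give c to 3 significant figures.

0.638

z = ln(S₂/S₁) / ln(A₂/A₁) = ln(11/4) / ln(1990/134) = 1.0116 / 2.6981 = 0.3749
c = S₁ / A₁^z = 4 / 134^0.3749 = 4 / 6.274 = 0.6376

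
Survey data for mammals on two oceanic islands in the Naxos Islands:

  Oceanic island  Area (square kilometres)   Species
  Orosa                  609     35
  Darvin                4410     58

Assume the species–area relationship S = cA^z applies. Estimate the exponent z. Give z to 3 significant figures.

0.255

Taking logs: ln S = ln c + z ln A, so z = (ln S₂ − ln S₁)/(ln A₂ − ln A₁).
z = ln(58/35) / ln(4410/609) = ln(1.657) / ln(7.241) = 0.5051 / 1.9798 = 0.2551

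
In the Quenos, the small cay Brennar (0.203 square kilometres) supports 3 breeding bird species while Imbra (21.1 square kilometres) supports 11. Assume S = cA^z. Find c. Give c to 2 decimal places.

4.69

z = ln(S₂/S₁) / ln(A₂/A₁) = ln(11/3) / ln(21.1/0.203) = 1.2993 / 4.6438 = 0.2798
c = S₁ / A₁^z = 3 / 0.203^0.2798 = 3 / 0.6401 = 4.687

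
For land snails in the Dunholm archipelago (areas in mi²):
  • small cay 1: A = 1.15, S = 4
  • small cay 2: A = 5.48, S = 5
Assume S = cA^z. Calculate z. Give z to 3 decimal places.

0.143

Taking logs: ln S = ln c + z ln A, so z = (ln S₂ − ln S₁)/(ln A₂ − ln A₁).
z = ln(5/4) / ln(5.48/1.15) = ln(1.25) / ln(4.765) = 0.2231 / 1.5613 = 0.1429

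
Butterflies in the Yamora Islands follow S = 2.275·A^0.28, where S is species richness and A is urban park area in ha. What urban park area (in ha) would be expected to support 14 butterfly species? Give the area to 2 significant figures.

660 ha

14 = 2.275 × A^0.28  ⇒  A^0.28 = 14/2.275 = 6.154
ln A = ln(6.154) / 0.28 = 1.8171 / 0.28 = 6.4896
A = e^6.4896 ≈ 658.2 ha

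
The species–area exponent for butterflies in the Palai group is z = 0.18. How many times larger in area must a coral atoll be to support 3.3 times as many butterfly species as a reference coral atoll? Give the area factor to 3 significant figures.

760

(A₂/A₁)^0.18 = 3.3, so A₂/A₁ = 3.3^(1/0.18) = 3.3^5.556
ln(A₂/A₁) = ln 3.3 / 0.18 = 1.1939 / 0.18 = 6.6329
A₂/A₁ = e^6.6329 ≈ 759.7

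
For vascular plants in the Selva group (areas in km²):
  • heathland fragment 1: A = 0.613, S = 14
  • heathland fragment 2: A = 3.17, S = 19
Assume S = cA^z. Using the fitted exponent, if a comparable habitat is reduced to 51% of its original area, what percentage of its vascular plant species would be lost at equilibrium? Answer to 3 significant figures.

z = ln(19/14) / ln(3.17/0.613) = 0.3054 / 1.6431 = 0.1859
S_new/S_old = (A_new/A_old)^z = 0.51^0.1859 = exp(0.1859 × -0.6733) = 0.8824
Fraction lost = 1 − 0.8824 = 0.1176

11.8%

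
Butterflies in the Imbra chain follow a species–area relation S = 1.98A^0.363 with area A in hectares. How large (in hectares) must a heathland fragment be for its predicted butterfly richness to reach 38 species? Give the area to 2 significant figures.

3400 hectares

38 = 1.98 × A^0.363  ⇒  A^0.363 = 38/1.98 = 19.19
ln A = ln(19.19) / 0.363 = 2.9545 / 0.363 = 8.1391
A = e^8.1391 ≈ 3426 hectares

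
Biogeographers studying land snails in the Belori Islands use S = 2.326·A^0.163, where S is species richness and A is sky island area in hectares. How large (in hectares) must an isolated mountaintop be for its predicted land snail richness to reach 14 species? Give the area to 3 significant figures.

60600 hectares

14 = 2.326 × A^0.163  ⇒  A^0.163 = 14/2.326 = 6.019
ln A = ln(6.019) / 0.163 = 1.7949 / 0.163 = 11.0117
A = e^11.0117 ≈ 60579 hectares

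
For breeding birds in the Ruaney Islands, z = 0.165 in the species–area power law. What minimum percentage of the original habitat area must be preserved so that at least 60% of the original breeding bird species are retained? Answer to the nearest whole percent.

5%

Need (A_new/A_old)^0.165 = 0.6, so A_new/A_old = 0.6^(1/0.165) = 0.6^6.061
ln(A_new/A_old) = ln 0.6 / 0.165 = -0.5108 / 0.165 = -3.0959
A_new/A_old = e^-3.0959 ≈ 0.04523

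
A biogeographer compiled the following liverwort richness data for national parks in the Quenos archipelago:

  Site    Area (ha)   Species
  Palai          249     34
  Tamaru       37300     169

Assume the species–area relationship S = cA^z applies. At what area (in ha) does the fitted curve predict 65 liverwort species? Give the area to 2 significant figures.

z = ln(169/34) / ln(37300/249) = 1.6035 / 5.0093 = 0.3201
c = 34 / 249^0.3201 = 34 / 5.849 = 5.813
A = (65/5.813)^(1/0.3201) ⇒ ln A = ln(11.18)/0.3201 = 7.5418
A = e^7.5418 ≈ 1885 ha

1900 ha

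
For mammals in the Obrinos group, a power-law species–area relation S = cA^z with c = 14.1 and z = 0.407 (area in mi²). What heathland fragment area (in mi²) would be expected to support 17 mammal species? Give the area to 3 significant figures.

17 = 14.1 × A^0.407  ⇒  A^0.407 = 17/14.1 = 1.206
ln A = ln(1.206) / 0.407 = 0.1870 / 0.407 = 0.4596
A = e^0.4596 ≈ 1.583 mi²

1.58 mi²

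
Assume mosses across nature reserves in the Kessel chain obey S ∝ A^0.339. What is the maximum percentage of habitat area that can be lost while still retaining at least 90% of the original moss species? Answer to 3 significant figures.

Need (A_new/A_old)^0.339 = 0.9, so A_new/A_old = 0.9^(1/0.339) = 0.9^2.95
ln(A_new/A_old) = ln 0.9 / 0.339 = -0.1054 / 0.339 = -0.3108
A_new/A_old = e^-0.3108 ≈ 0.7329
Fraction that can be lost = 1 − 0.7329 = 0.2671

26.7%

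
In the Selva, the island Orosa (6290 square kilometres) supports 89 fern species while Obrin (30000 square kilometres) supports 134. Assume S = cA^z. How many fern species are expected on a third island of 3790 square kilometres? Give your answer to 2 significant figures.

78

z = ln(134/89) / ln(30000/6290) = 0.4092 / 1.5622 = 0.2619
c = 89 / 6290^0.2619 = 89 / 9.885 = 9.003
S₃ = 9.003 × 3790^0.2619 = 9.003 × 8.657 ≈ 77.94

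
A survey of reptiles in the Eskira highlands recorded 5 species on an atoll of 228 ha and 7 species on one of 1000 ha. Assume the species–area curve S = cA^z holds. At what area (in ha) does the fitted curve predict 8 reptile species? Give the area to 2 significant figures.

z = ln(7/5) / ln(1000/228) = 0.3365 / 1.4784 = 0.2276
c = 5 / 228^0.2276 = 5 / 3.441 = 1.453
A = (8/1.453)^(1/0.2276) ⇒ ln A = ln(5.505)/0.2276 = 7.4945
A = e^7.4945 ≈ 1798 ha

1800 ha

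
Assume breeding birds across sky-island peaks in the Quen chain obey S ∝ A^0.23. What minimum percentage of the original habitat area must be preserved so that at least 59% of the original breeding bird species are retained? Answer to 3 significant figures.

10.1%

Need (A_new/A_old)^0.23 = 0.59, so A_new/A_old = 0.59^(1/0.23) = 0.59^4.348
ln(A_new/A_old) = ln 0.59 / 0.23 = -0.5276 / 0.23 = -2.2941
A_new/A_old = e^-2.2941 ≈ 0.1009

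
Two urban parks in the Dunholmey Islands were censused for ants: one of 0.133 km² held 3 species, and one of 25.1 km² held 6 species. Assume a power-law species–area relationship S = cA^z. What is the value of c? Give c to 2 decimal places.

z = ln(S₂/S₁) / ln(A₂/A₁) = ln(6/3) / ln(25.1/0.133) = 0.6931 / 5.2403 = 0.1323
c = S₁ / A₁^z = 3 / 0.133^0.1323 = 3 / 0.7658 = 3.918

3.92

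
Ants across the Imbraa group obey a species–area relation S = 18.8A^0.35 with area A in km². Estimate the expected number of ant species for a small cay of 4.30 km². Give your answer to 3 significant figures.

S = 18.8 × 4.3^0.35
ln S = ln 18.8 + 0.35 × ln 4.3 = 2.9339 + 0.35 × 1.4586 = 3.4444
S = e^3.4444 ≈ 31.32

31.3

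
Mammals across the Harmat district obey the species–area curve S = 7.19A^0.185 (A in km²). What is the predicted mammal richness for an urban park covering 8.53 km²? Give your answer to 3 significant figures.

S = 7.19 × 8.53^0.185
ln S = ln 7.19 + 0.185 × ln 8.53 = 1.9727 + 0.185 × 2.1436 = 2.3693
S = e^2.3693 ≈ 10.69

10.7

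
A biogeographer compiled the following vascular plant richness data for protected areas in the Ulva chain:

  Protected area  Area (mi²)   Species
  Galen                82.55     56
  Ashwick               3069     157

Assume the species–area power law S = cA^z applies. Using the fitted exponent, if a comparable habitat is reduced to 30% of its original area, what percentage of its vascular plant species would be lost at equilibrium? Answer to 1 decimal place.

29.1%

z = ln(157/56) / ln(3069/82.55) = 1.0309 / 3.6157 = 0.2851
S_new/S_old = (A_new/A_old)^z = 0.3^0.2851 = exp(0.2851 × -1.2040) = 0.7094
Fraction lost = 1 − 0.7094 = 0.2906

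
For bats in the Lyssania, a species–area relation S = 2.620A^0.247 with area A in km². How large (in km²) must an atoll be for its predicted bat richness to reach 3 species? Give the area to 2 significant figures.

3 = 2.62 × A^0.247  ⇒  A^0.247 = 3/2.62 = 1.145
ln A = ln(1.145) / 0.247 = 0.1354 / 0.247 = 0.5483
A = e^0.5483 ≈ 1.73 km²

1.7 km²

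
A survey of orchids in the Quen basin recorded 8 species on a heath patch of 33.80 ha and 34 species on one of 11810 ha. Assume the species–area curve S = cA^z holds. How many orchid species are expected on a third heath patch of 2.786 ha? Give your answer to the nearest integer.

4

z = ln(34/8) / ln(11810/33.8) = 1.4469 / 5.8562 = 0.2471
c = 8 / 33.8^0.2471 = 8 / 2.386 = 3.352
S₃ = 3.352 × 2.786^0.2471 = 3.352 × 1.288 ≈ 4.318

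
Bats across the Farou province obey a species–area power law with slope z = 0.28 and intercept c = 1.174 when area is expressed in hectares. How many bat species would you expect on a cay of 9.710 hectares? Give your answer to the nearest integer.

2

S = 1.174 × 9.71^0.28 = 1.174 × 1.89 ≈ 2.219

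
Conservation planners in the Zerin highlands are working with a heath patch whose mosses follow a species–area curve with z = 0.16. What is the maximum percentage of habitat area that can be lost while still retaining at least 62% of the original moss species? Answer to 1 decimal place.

Need (A_new/A_old)^0.16 = 0.62, so A_new/A_old = 0.62^(1/0.16) = 0.62^6.25
ln(A_new/A_old) = ln 0.62 / 0.16 = -0.4780 / 0.16 = -2.9877
A_new/A_old = e^-2.9877 ≈ 0.0504
Fraction that can be lost = 1 − 0.0504 = 0.9496

95.0%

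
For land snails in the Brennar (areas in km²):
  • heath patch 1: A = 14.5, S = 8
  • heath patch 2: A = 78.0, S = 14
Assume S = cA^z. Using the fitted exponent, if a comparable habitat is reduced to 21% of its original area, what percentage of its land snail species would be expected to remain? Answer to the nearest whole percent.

60%

z = ln(14/8) / ln(78/14.5) = 0.5596 / 1.6826 = 0.3326
S_new/S_old = (A_new/A_old)^z = 0.21^0.3326 = exp(0.3326 × -1.5606) = 0.5951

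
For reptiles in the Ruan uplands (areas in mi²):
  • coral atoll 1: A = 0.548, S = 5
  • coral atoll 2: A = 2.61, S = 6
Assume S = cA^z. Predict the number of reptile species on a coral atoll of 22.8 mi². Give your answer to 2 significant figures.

7.7

z = ln(6/5) / ln(2.61/0.548) = 0.1823 / 1.5608 = 0.1168
c = 5 / 0.548^0.1168 = 5 / 0.9322 = 5.364
S₃ = 5.364 × 22.8^0.1168 = 5.364 × 1.441 ≈ 7.729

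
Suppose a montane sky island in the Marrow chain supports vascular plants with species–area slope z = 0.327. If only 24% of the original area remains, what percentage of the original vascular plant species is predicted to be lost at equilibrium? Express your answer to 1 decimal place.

37.3%

S_new/S_old = (A_new/A_old)^z = 0.24^0.327
= exp(0.327 × ln 0.24) = exp(0.327 × -1.4271) = exp(-0.4667) ≈ 0.6271
Fraction lost = 1 − 0.6271 = 0.3729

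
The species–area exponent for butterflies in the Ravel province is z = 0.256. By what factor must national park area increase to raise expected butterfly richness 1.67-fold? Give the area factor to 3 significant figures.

7.41

(A₂/A₁)^0.256 = 1.67, so A₂/A₁ = 1.67^(1/0.256) = 1.67^3.906
ln(A₂/A₁) = ln 1.67 / 0.256 = 0.5128 / 0.256 = 2.0032
A₂/A₁ = e^2.0032 ≈ 7.413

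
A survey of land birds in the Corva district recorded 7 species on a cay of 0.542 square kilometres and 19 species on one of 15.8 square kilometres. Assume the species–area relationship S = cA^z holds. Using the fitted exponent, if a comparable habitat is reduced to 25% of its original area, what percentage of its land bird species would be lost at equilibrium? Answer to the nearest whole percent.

34%

z = ln(19/7) / ln(15.8/0.542) = 0.9985 / 3.3725 = 0.2961
S_new/S_old = (A_new/A_old)^z = 0.25^0.2961 = exp(0.2961 × -1.3863) = 0.6633
Fraction lost = 1 − 0.6633 = 0.3367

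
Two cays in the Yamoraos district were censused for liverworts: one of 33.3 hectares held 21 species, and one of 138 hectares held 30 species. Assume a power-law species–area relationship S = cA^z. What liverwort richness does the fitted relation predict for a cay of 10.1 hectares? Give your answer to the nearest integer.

z = ln(30/21) / ln(138/33.3) = 0.3567 / 1.4217 = 0.2509
c = 21 / 33.3^0.2509 = 21 / 2.41 = 8.715
S₃ = 8.715 × 10.1^0.2509 = 8.715 × 1.786 ≈ 15.57

16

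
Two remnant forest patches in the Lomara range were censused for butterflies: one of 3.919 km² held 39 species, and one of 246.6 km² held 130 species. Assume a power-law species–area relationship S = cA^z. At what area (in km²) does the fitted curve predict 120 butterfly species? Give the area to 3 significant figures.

z = ln(130/39) / ln(246.6/3.919) = 1.2040 / 4.1419 = 0.2907
c = 39 / 3.919^0.2907 = 39 / 1.487 = 26.22
A = (120/26.22)^(1/0.2907) ⇒ ln A = ln(4.577)/0.2907 = 5.2324
A = e^5.2324 ≈ 187.2 km²

187 km²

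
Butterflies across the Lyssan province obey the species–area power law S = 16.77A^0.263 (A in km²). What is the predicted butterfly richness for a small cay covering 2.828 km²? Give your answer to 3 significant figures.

S = 16.77 × 2.828^0.263
ln S = ln 16.77 + 0.263 × ln 2.828 = 2.8196 + 0.263 × 1.0396 = 3.0930
S = e^3.0930 ≈ 22.04

22.0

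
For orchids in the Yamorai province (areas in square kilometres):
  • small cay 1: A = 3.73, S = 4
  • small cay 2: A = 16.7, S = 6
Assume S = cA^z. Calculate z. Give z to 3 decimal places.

Taking logs: ln S = ln c + z ln A, so z = (ln S₂ − ln S₁)/(ln A₂ − ln A₁).
z = ln(6/4) / ln(16.7/3.73) = ln(1.5) / ln(4.477) = 0.4055 / 1.4990 = 0.2705

0.270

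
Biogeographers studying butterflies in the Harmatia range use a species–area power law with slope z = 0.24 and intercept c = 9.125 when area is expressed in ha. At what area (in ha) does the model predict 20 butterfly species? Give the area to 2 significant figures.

26 ha

20 = 9.125 × A^0.24  ⇒  A^0.24 = 20/9.125 = 2.192
ln A = ln(2.192) / 0.24 = 0.7847 / 0.24 = 3.2696
A = e^3.2696 ≈ 26.3 ha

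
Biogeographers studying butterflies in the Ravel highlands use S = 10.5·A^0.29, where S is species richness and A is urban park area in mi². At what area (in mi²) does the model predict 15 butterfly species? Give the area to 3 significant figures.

3.42 mi²

15 = 10.5 × A^0.29  ⇒  A^0.29 = 15/10.5 = 1.429
ln A = ln(1.429) / 0.29 = 0.3567 / 0.29 = 1.2299
A = e^1.2299 ≈ 3.421 mi²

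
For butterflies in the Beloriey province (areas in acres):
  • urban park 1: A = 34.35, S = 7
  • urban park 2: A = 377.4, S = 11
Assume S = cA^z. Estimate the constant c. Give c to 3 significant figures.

3.59

z = ln(S₂/S₁) / ln(A₂/A₁) = ln(11/7) / ln(377.4/34.35) = 0.4520 / 2.3967 = 0.1886
c = S₁ / A₁^z = 7 / 34.35^0.1886 = 7 / 1.948 = 3.593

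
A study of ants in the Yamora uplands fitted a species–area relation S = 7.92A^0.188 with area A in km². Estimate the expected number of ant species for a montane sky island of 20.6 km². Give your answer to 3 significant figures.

14.0

S = 7.92 × 20.6^0.188
ln S = ln 7.92 + 0.188 × ln 20.6 = 2.0694 + 0.188 × 3.0253 = 2.6381
S = e^2.6381 ≈ 13.99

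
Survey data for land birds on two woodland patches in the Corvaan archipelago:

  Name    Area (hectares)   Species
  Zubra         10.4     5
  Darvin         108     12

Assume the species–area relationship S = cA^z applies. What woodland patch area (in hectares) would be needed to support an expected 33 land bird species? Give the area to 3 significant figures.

1610 hectares

z = ln(12/5) / ln(108/10.4) = 0.8755 / 2.3403 = 0.3741
c = 5 / 10.4^0.3741 = 5 / 2.401 = 2.082
A = (33/2.082)^(1/0.3741) ⇒ ln A = ln(15.85)/0.3741 = 7.3864
A = e^7.3864 ≈ 1614 hectares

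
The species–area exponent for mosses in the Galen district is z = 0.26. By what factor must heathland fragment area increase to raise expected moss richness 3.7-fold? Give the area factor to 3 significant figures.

153

(A₂/A₁)^0.26 = 3.7, so A₂/A₁ = 3.7^(1/0.26) = 3.7^3.846
ln(A₂/A₁) = ln 3.7 / 0.26 = 1.3083 / 0.26 = 5.0320
A₂/A₁ = e^5.0320 ≈ 153.2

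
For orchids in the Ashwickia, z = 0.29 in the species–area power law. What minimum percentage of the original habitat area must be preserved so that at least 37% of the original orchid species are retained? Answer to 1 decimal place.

3.2%

Need (A_new/A_old)^0.29 = 0.37, so A_new/A_old = 0.37^(1/0.29) = 0.37^3.448
ln(A_new/A_old) = ln 0.37 / 0.29 = -0.9943 / 0.29 = -3.4285
A_new/A_old = e^-3.4285 ≈ 0.03244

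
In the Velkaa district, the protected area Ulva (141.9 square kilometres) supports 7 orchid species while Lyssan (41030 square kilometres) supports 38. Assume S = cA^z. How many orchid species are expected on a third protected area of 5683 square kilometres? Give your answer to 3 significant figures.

z = ln(38/7) / ln(41030/141.9) = 1.6917 / 5.6669 = 0.2985
c = 7 / 141.9^0.2985 = 7 / 4.389 = 1.595
S₃ = 1.595 × 5683^0.2985 = 1.595 × 13.21 ≈ 21.06

21.1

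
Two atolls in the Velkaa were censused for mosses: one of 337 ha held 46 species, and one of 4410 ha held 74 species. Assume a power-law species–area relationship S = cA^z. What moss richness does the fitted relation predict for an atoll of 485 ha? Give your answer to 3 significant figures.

49.2

z = ln(74/46) / ln(4410/337) = 0.4754 / 2.5715 = 0.1849
c = 46 / 337^0.1849 = 46 / 2.933 = 15.68
S₃ = 15.68 × 485^0.1849 = 15.68 × 3.137 ≈ 49.2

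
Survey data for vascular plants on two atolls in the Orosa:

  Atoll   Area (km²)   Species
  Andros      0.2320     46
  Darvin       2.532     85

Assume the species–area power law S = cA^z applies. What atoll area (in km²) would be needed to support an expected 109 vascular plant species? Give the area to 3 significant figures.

z = ln(85/46) / ln(2.532/0.232) = 0.6140 / 2.3900 = 0.2569
c = 46 / 0.232^0.2569 = 46 / 0.6871 = 66.95
A = (109/66.95)^(1/0.2569) ⇒ ln A = ln(1.628)/0.2569 = 1.8971
A = e^1.8971 ≈ 6.666 km²

6.67 km²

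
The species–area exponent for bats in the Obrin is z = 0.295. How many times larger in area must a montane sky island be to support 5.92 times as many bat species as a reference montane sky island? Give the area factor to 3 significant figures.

415

(A₂/A₁)^0.295 = 5.92, so A₂/A₁ = 5.92^(1/0.295) = 5.92^3.39
ln(A₂/A₁) = ln 5.92 / 0.295 = 1.7783 / 0.295 = 6.0283
A₂/A₁ = e^6.0283 ≈ 415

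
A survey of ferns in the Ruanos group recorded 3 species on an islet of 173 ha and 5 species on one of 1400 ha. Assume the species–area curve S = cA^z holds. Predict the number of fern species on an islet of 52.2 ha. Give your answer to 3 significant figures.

2.24

z = ln(5/3) / ln(1400/173) = 0.5108 / 2.0909 = 0.2443
c = 3 / 173^0.2443 = 3 / 3.522 = 0.8518
S₃ = 0.8518 × 52.2^0.2443 = 0.8518 × 2.628 ≈ 2.239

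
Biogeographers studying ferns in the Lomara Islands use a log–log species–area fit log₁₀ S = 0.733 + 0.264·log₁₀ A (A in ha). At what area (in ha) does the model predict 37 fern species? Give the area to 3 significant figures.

1460 ha

37 = 5.408 × A^0.264  ⇒  A^0.264 = 37/5.408 = 6.842
ln A = ln(6.842) / 0.264 = 1.9231 / 0.264 = 7.2846
A = e^7.2846 ≈ 1458 ha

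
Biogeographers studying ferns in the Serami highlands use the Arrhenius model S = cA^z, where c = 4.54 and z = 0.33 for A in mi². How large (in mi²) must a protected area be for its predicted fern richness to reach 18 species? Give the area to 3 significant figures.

65.0 mi²

18 = 4.54 × A^0.33  ⇒  A^0.33 = 18/4.54 = 3.965
ln A = ln(3.965) / 0.33 = 1.3774 / 0.33 = 4.1741
A = e^4.1741 ≈ 64.98 mi²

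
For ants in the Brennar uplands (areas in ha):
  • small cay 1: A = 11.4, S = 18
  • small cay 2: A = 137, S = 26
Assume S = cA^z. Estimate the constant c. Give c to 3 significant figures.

z = ln(S₂/S₁) / ln(A₂/A₁) = ln(26/18) / ln(137/11.4) = 0.3677 / 2.4864 = 0.1479
c = S₁ / A₁^z = 18 / 11.4^0.1479 = 18 / 1.433 = 12.56

12.6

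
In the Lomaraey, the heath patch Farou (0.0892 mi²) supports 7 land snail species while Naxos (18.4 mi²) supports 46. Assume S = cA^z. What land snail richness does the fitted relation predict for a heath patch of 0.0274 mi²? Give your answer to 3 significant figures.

z = ln(46/7) / ln(18.4/0.0892) = 1.8827 / 5.3292 = 0.3533
c = 7 / 0.0892^0.3533 = 7 / 0.4258 = 16.44
S₃ = 16.44 × 0.0274^0.3533 = 16.44 × 0.2806 ≈ 4.613

4.61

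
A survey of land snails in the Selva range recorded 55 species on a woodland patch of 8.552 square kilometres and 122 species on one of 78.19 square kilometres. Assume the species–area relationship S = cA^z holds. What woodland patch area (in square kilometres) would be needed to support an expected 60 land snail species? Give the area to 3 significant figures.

z = ln(122/55) / ln(78.19/8.552) = 0.7967 / 2.2130 = 0.3600
c = 55 / 8.552^0.3600 = 55 / 2.165 = 25.4
A = (60/25.4)^(1/0.3600) ⇒ ln A = ln(2.362)/0.3600 = 2.3879
A = e^2.3879 ≈ 10.89 square kilometres

10.9 square kilometres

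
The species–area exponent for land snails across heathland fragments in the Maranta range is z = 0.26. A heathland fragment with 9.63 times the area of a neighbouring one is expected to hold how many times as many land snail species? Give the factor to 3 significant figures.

S₂/S₁ = (A₂/A₁)^z = 9.63^0.26
ln(S₂/S₁) = 0.26 × ln 9.63 = 0.26 × 2.2649 = 0.5889
S₂/S₁ = e^0.5889 ≈ 1.802

1.80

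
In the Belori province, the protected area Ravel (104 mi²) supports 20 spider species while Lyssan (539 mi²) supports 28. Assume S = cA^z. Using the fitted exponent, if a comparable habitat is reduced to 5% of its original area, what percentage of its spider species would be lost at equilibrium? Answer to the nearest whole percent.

46%

z = ln(28/20) / ln(539/104) = 0.3365 / 1.6453 = 0.2045
S_new/S_old = (A_new/A_old)^z = 0.05^0.2045 = exp(0.2045 × -2.9957) = 0.5419
Fraction lost = 1 − 0.5419 = 0.4581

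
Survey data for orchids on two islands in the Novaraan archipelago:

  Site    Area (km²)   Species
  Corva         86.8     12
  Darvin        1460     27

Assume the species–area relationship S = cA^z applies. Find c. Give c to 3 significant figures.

3.33

z = ln(S₂/S₁) / ln(A₂/A₁) = ln(27/12) / ln(1460/86.8) = 0.8109 / 2.8226 = 0.2873
c = S₁ / A₁^z = 12 / 86.8^0.2873 = 12 / 3.605 = 3.328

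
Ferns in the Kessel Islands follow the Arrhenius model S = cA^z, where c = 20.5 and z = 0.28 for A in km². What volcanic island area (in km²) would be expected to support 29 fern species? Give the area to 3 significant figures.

29 = 20.5 × A^0.28  ⇒  A^0.28 = 29/20.5 = 1.415
ln A = ln(1.415) / 0.28 = 0.3469 / 0.28 = 1.2388
A = e^1.2388 ≈ 3.452 km²

3.45 km²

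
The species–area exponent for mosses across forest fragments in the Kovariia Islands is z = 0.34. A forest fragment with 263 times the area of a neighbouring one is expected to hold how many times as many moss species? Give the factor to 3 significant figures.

S₂/S₁ = (A₂/A₁)^z = 263^0.34
ln(S₂/S₁) = 0.34 × ln 263 = 0.34 × 5.5722 = 1.8945
S₂/S₁ = e^1.8945 ≈ 6.649

6.65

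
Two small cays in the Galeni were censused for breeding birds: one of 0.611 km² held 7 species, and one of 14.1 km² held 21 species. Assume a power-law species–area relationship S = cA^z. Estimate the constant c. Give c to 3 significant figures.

z = ln(S₂/S₁) / ln(A₂/A₁) = ln(21/7) / ln(14.1/0.611) = 1.0986 / 3.1388 = 0.3500
c = S₁ / A₁^z = 7 / 0.611^0.3500 = 7 / 0.8416 = 8.317

8.32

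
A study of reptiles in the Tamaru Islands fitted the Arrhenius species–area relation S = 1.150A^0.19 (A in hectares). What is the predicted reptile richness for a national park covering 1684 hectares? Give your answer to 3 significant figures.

S = 1.15 × 1684^0.19 = 1.15 × 4.102 ≈ 4.717

4.72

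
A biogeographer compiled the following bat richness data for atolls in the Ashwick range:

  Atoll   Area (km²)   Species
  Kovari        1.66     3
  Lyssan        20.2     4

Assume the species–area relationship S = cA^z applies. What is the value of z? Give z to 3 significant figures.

Taking logs: ln S = ln c + z ln A, so z = (ln S₂ − ln S₁)/(ln A₂ − ln A₁).
z = ln(4/3) / ln(20.2/1.66) = ln(1.333) / ln(12.17) = 0.2877 / 2.4989 = 0.1151

0.115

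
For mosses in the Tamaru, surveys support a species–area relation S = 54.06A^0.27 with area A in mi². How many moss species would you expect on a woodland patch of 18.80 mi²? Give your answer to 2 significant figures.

120

S = 54.06 × 18.8^0.27
ln S = ln 54.06 + 0.27 × ln 18.8 = 3.9901 + 0.27 × 2.9339 = 4.7822
S = e^4.7822 ≈ 119.4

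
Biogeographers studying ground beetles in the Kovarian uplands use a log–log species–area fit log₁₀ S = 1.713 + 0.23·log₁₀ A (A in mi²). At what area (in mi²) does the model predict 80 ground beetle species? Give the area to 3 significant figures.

80 = 51.64 × A^0.23  ⇒  A^0.23 = 80/51.64 = 1.549
ln A = ln(1.549) / 0.23 = 0.4377 / 0.23 = 1.9030
A = e^1.9030 ≈ 6.706 mi²

6.71 mi²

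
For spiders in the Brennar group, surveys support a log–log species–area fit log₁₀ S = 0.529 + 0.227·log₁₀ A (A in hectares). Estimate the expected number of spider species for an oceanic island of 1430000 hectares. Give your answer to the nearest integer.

84

S = 3.381 × 1430000^0.227
ln S = ln 3.381 + 0.227 × ln 1430000 = 1.2181 + 0.227 × 14.1732 = 4.4354
S = e^4.4354 ≈ 84.38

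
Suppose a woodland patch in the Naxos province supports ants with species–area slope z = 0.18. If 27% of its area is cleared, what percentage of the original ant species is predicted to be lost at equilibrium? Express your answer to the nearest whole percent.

6%

S_new/S_old = (A_new/A_old)^z = 0.73^0.18
= exp(0.18 × ln 0.73) = exp(0.18 × -0.3147) = exp(-0.0566) ≈ 0.9449
Fraction lost = 1 − 0.9449 = 0.05507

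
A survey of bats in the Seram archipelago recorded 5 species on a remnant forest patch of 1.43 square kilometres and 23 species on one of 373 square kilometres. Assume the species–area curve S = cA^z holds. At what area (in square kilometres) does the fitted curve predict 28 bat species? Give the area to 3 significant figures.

z = ln(23/5) / ln(373/1.43) = 1.5261 / 5.5639 = 0.2743
c = 5 / 1.43^0.2743 = 5 / 1.103 = 4.533
A = (28/4.533)^(1/0.2743) ⇒ ln A = ln(6.177)/0.2743 = 6.6388
A = e^6.6388 ≈ 764.2 square kilometres

764 square kilometres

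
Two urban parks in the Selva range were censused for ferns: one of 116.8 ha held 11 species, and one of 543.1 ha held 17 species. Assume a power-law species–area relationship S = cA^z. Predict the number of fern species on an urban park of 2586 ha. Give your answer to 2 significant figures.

z = ln(17/11) / ln(543.1/116.8) = 0.4353 / 1.5368 = 0.2833
c = 11 / 116.8^0.2833 = 11 / 3.851 = 2.856
S₃ = 2.856 × 2586^0.2833 = 2.856 × 9.261 ≈ 26.45

26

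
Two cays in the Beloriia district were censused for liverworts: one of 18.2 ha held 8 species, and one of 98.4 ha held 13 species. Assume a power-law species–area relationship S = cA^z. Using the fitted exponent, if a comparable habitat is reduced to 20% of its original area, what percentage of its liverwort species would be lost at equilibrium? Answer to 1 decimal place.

z = ln(13/8) / ln(98.4/18.2) = 0.4855 / 1.6876 = 0.2877
S_new/S_old = (A_new/A_old)^z = 0.2^0.2877 = exp(0.2877 × -1.6094) = 0.6294
Fraction lost = 1 − 0.6294 = 0.3706

37.1%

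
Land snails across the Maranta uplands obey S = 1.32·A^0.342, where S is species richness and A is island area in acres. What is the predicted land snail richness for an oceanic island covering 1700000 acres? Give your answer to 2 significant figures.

S = 1.32 × 1700000^0.342 = 1.32 × 135.1 ≈ 178.4

180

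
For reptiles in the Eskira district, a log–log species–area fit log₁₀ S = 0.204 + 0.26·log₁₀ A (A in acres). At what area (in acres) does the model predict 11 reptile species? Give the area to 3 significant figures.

11 = 1.6 × A^0.26  ⇒  A^0.26 = 11/1.6 = 6.877
ln A = ln(6.877) / 0.26 = 1.9282 / 0.26 = 7.4160
A = e^7.4160 ≈ 1662 acres

1660 acres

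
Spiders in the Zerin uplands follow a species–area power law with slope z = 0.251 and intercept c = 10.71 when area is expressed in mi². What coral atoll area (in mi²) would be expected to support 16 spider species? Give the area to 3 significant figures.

16 = 10.71 × A^0.251  ⇒  A^0.251 = 16/10.71 = 1.494
ln A = ln(1.494) / 0.251 = 0.4014 / 0.251 = 1.5992
A = e^1.5992 ≈ 4.949 mi²

4.95 mi²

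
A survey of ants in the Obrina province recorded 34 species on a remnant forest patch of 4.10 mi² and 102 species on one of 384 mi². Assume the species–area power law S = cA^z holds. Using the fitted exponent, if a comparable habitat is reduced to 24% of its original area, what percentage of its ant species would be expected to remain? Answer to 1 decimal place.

z = ln(102/34) / ln(384/4.1) = 1.0986 / 4.5397 = 0.2420
S_new/S_old = (A_new/A_old)^z = 0.24^0.2420 = exp(0.2420 × -1.4271) = 0.708

70.8%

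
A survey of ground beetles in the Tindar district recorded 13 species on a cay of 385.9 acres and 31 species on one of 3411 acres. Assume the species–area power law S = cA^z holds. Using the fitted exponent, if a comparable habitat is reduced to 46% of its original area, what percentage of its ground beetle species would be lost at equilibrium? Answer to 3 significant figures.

26.6%

z = ln(31/13) / ln(3411/385.9) = 0.8690 / 2.1792 = 0.3988
S_new/S_old = (A_new/A_old)^z = 0.46^0.3988 = exp(0.3988 × -0.7765) = 0.7337
Fraction lost = 1 − 0.7337 = 0.2663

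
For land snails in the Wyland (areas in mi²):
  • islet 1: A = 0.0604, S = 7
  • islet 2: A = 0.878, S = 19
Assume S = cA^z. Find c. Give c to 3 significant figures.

19.9

z = ln(S₂/S₁) / ln(A₂/A₁) = ln(19/7) / ln(0.878/0.0604) = 0.9985 / 2.6767 = 0.3731
c = S₁ / A₁^z = 7 / 0.0604^0.3731 = 7 / 0.351 = 19.94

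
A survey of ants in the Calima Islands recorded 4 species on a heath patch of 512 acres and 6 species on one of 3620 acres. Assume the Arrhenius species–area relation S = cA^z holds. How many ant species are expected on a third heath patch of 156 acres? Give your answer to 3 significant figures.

z = ln(6/4) / ln(3620/512) = 0.4055 / 1.9559 = 0.2073
c = 4 / 512^0.2073 = 4 / 3.645 = 1.098
S₃ = 1.098 × 156^0.2073 = 1.098 × 2.849 ≈ 3.127

3.13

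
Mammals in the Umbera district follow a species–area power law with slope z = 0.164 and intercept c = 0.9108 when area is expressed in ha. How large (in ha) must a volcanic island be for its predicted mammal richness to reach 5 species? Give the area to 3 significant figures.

32300 ha

5 = 0.9108 × A^0.164  ⇒  A^0.164 = 5/0.9108 = 5.49
ln A = ln(5.49) / 0.164 = 1.7029 / 0.164 = 10.3834
A = e^10.3834 ≈ 32317 ha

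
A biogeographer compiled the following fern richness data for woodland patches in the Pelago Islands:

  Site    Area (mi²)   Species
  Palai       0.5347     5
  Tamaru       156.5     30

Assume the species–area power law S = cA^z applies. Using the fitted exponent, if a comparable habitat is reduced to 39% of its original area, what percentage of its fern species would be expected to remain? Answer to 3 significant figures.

z = ln(30/5) / ln(156.5/0.5347) = 1.7918 / 5.6791 = 0.3155
S_new/S_old = (A_new/A_old)^z = 0.39^0.3155 = exp(0.3155 × -0.9416) = 0.743

74.3%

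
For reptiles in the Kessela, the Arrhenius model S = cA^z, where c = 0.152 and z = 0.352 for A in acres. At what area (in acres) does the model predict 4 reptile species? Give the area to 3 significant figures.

4 = 0.152 × A^0.352  ⇒  A^0.352 = 4/0.152 = 26.32
ln A = ln(26.32) / 0.352 = 3.2702 / 0.352 = 9.2903
A = e^9.2903 ≈ 10832 acres

10800 acres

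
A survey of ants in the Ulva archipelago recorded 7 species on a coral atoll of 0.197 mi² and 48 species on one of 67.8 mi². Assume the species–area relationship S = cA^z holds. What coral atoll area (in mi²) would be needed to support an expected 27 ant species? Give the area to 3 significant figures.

z = ln(48/7) / ln(67.8/0.197) = 1.9253 / 5.8411 = 0.3296
c = 7 / 0.197^0.3296 = 7 / 0.5854 = 11.96
A = (27/11.96)^(1/0.3296) ⇒ ln A = ln(2.258)/0.3296 = 2.4710
A = e^2.4710 ≈ 11.83 mi²

11.8 mi²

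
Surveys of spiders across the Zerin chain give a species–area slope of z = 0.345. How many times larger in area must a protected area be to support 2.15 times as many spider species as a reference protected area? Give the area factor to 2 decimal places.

(A₂/A₁)^0.345 = 2.15, so A₂/A₁ = 2.15^(1/0.345) = 2.15^2.899
ln(A₂/A₁) = ln 2.15 / 0.345 = 0.7655 / 0.345 = 2.2187
A₂/A₁ = e^2.2187 ≈ 9.196

9.20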